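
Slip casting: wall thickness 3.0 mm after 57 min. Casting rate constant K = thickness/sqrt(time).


K = 3.0 / sqrt(57) = 3.0 / 7.5498 = 0.397 mm/min^0.5

0.397


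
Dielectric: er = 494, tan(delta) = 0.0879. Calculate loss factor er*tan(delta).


Loss = 494 * 0.0879 = 43.423

43.423


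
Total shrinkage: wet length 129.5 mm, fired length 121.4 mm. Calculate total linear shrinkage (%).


TS = (129.5 - 121.4) / 129.5 * 100 = 6.25%

6.25


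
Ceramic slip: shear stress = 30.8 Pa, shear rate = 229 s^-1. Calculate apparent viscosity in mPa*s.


eta = tau/gamma * 1000 = 30.8/229 * 1000 = 134.5 mPa*s

134.5


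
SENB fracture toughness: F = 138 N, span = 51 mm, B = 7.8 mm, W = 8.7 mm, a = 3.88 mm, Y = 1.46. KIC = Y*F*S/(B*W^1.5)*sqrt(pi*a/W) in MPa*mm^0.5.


KIC = 1.46*138*51/(7.8*8.7^1.5)*sqrt(pi*3.88/8.7) = 60.77

60.77


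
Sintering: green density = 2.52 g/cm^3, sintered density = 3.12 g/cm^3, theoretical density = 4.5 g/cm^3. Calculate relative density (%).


Relative = 3.12 / 4.5 * 100 = 69.3%

69.3


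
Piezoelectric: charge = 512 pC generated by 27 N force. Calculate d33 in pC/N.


d33 = 512 / 27 = 19.0 pC/N

19.0


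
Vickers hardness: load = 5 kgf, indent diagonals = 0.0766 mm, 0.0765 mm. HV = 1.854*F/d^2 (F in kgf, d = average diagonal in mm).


d_avg = (0.0766+0.0765)/2 = 0.07655 mm
HV = 1.854*5/0.07655^2 = 1582

1582


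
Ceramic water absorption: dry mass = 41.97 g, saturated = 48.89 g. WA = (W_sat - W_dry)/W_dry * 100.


WA = (48.89 - 41.97) / 41.97 * 100 = 16.49%

16.49


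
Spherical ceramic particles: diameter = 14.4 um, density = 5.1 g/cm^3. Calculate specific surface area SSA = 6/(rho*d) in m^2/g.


SSA = 6 / (5.1 * 14.4) = 0.082 m^2/g

0.082


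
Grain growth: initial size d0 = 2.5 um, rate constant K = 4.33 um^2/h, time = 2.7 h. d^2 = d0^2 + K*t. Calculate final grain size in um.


d^2 = 2.5^2 + 4.33*2.7 = 17.941
d = sqrt(17.941) = 4.24 um

4.24


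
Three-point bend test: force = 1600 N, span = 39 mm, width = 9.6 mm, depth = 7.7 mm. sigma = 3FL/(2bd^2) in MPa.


sigma = 3*1600*39/(2*9.6*7.7^2) = 164.4 MPa

164.4


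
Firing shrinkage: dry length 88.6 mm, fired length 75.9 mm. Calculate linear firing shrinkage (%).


FS = (88.6 - 75.9) / 88.6 * 100 = 14.33%

14.33


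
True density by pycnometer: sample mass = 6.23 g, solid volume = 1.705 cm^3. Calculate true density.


TD = 6.23 / 1.705 = 3.654 g/cm^3

3.654


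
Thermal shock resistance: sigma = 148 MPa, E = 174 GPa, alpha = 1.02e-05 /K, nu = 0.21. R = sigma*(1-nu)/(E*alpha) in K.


R = 148*(1-0.21)/(174*1000*1.02e-05) = 66 K

66


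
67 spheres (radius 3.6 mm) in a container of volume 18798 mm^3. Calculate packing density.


V_sphere = 4/3*pi*3.6^3 = 195.4322 mm^3
Total V = 67*195.4322 = 13093.9574 mm^3
PD = 13093.9574 / 18798 = 0.697

0.697


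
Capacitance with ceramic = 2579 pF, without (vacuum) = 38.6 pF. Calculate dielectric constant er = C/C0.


er = 2579 / 38.6 = 66.81

66.81


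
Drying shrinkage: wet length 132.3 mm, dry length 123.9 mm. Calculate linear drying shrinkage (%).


DS = (132.3 - 123.9) / 132.3 * 100 = 6.35%

6.35


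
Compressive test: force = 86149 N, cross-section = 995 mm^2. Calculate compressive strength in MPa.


CS = 86149 / 995 = 86.6 MPa

86.6


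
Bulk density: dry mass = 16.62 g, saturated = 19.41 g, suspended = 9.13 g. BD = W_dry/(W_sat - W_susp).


BD = 16.62 / (19.41 - 9.13) = 16.62 / 10.28 = 1.617 g/cm^3

1.617


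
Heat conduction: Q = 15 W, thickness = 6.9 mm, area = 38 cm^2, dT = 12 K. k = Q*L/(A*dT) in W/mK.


k = 15*6.9/1000/(38/10000*12) = 2.27 W/mK

2.27


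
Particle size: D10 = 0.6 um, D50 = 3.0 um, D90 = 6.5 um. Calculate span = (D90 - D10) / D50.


Span = (6.5 - 0.6) / 3.0 = 5.9 / 3.0 = 1.967

1.967


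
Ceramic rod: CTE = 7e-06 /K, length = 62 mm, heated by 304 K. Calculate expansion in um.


dL = 7e-06 * 62 * 304 * 1000 = 131.936 um

131.936


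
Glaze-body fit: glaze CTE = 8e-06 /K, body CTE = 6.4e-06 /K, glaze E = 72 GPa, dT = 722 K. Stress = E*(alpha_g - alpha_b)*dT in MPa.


Stress = 72*1000*(8e-06 - 6.4e-06)*722 = 83.2 MPa

83.2


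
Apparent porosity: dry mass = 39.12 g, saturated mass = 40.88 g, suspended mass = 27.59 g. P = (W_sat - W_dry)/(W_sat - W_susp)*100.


P = (40.88 - 39.12) / (40.88 - 27.59) * 100 = 1.76 / 13.29 * 100 = 13.2%

13.2


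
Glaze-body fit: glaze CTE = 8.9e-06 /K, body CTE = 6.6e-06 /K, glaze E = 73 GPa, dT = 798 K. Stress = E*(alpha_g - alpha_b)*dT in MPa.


Stress = 73*1000*(8.9e-06 - 6.6e-06)*798 = 134.0 MPa

134.0


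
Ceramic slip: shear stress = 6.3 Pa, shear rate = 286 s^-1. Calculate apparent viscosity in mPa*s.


eta = tau/gamma * 1000 = 6.3/286 * 1000 = 22.0 mPa*s

22.0


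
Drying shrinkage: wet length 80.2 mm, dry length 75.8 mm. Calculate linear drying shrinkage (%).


DS = (80.2 - 75.8) / 80.2 * 100 = 5.49%

5.49


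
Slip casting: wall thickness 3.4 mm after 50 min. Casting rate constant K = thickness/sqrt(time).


K = 3.4 / sqrt(50) = 3.4 / 7.0711 = 0.481 mm/min^0.5

0.481


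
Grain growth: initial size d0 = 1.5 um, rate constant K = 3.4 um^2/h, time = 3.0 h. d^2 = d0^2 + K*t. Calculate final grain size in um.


d^2 = 1.5^2 + 3.4*3.0 = 12.45
d = sqrt(12.45) = 3.53 um

3.53


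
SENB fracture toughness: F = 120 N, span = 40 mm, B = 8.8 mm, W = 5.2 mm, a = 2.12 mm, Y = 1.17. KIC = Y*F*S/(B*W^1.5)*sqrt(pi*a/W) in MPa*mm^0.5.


KIC = 1.17*120*40/(8.8*5.2^1.5)*sqrt(pi*2.12/5.2) = 60.91

60.91


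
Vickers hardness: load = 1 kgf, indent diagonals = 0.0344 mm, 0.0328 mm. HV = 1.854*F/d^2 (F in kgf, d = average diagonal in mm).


d_avg = (0.0344+0.0328)/2 = 0.0336 mm
HV = 1.854*1/0.0336^2 = 1642

1642


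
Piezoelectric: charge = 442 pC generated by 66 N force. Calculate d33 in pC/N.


d33 = 442 / 66 = 6.7 pC/N

6.7


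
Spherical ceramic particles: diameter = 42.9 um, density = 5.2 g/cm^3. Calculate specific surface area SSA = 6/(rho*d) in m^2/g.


SSA = 6 / (5.2 * 42.9) = 0.027 m^2/g

0.027


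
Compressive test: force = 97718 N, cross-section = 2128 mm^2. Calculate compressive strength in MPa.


CS = 97718 / 2128 = 45.9 MPa

45.9


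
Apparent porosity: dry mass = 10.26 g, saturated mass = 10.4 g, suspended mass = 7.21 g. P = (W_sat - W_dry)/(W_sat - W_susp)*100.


P = (10.4 - 10.26) / (10.4 - 7.21) * 100 = 0.14 / 3.19 * 100 = 4.4%

4.4


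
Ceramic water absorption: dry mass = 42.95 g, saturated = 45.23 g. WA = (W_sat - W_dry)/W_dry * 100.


WA = (45.23 - 42.95) / 42.95 * 100 = 5.31%

5.31


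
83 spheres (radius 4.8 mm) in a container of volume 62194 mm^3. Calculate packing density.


V_sphere = 4/3*pi*4.8^3 = 463.2467 mm^3
Total V = 83*463.2467 = 38449.4761 mm^3
PD = 38449.4761 / 62194 = 0.618

0.618


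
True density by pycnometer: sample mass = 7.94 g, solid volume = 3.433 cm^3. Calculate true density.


TD = 7.94 / 3.433 = 2.313 g/cm^3

2.313


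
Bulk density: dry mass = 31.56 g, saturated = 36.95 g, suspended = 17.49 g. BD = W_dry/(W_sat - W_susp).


BD = 31.56 / (36.95 - 17.49) = 31.56 / 19.46 = 1.622 g/cm^3

1.622


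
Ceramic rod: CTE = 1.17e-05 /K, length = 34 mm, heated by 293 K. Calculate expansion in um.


dL = 1.17e-05 * 34 * 293 * 1000 = 116.555 um

116.555


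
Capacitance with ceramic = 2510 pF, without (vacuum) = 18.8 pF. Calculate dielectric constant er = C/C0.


er = 2510 / 18.8 = 133.51

133.51


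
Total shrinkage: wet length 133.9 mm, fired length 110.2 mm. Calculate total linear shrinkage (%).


TS = (133.9 - 110.2) / 133.9 * 100 = 17.7%

17.7


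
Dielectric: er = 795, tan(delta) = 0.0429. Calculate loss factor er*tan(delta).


Loss = 795 * 0.0429 = 34.106

34.106


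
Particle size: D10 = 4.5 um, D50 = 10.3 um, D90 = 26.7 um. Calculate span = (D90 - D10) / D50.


Span = (26.7 - 4.5) / 10.3 = 22.2 / 10.3 = 2.155

2.155


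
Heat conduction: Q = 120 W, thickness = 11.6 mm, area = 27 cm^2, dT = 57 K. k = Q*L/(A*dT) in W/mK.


k = 120*11.6/1000/(27/10000*57) = 9.04 W/mK

9.04


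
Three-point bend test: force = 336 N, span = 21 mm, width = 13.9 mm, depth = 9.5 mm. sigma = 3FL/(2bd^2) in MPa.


sigma = 3*336*21/(2*13.9*9.5^2) = 8.4 MPa

8.4


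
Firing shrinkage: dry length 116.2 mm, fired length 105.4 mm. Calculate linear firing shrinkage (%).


FS = (116.2 - 105.4) / 116.2 * 100 = 9.29%

9.29


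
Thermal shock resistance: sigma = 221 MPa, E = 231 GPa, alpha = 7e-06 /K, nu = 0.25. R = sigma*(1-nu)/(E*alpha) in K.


R = 221*(1-0.25)/(231*1000*7e-06) = 103 K

103


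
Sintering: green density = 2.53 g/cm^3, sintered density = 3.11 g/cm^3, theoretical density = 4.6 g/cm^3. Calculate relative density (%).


Relative = 3.11 / 4.6 * 100 = 67.6%

67.6


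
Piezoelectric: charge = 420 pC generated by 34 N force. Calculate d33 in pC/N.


d33 = 420 / 34 = 12.4 pC/N

12.4


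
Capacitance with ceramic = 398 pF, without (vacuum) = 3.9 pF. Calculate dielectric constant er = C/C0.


er = 398 / 3.9 = 102.05

102.05


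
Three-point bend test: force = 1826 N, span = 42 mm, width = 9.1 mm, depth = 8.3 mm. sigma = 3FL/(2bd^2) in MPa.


sigma = 3*1826*42/(2*9.1*8.3^2) = 183.5 MPa

183.5


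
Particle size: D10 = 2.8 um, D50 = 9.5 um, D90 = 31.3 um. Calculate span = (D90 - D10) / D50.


Span = (31.3 - 2.8) / 9.5 = 28.5 / 9.5 = 3.0

3.0


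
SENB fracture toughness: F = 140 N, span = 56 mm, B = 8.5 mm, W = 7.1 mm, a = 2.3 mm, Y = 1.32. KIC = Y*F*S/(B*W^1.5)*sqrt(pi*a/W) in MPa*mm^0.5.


KIC = 1.32*140*56/(8.5*7.1^1.5)*sqrt(pi*2.3/7.1) = 64.92

64.92


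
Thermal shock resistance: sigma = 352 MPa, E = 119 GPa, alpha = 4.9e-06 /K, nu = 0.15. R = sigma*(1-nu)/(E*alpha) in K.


R = 352*(1-0.15)/(119*1000*4.9e-06) = 513 K

513


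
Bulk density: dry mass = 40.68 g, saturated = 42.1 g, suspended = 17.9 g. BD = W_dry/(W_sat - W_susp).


BD = 40.68 / (42.1 - 17.9) = 40.68 / 24.2 = 1.681 g/cm^3

1.681


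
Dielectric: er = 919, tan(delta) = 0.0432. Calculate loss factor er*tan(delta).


Loss = 919 * 0.0432 = 39.701

39.701


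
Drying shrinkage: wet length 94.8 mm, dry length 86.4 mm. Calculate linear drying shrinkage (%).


DS = (94.8 - 86.4) / 94.8 * 100 = 8.86%

8.86


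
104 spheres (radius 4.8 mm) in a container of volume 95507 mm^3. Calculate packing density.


V_sphere = 4/3*pi*4.8^3 = 463.2467 mm^3
Total V = 104*463.2467 = 48177.6568 mm^3
PD = 48177.6568 / 95507 = 0.504

0.504


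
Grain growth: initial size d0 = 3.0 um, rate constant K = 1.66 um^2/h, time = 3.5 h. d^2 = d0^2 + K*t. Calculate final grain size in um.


d^2 = 3.0^2 + 1.66*3.5 = 14.81
d = sqrt(14.81) = 3.85 um

3.85


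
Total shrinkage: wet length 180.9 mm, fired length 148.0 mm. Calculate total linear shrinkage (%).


TS = (180.9 - 148.0) / 180.9 * 100 = 18.19%

18.19


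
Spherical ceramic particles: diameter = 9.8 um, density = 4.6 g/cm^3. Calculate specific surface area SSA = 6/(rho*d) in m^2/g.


SSA = 6 / (4.6 * 9.8) = 0.133 m^2/g

0.133


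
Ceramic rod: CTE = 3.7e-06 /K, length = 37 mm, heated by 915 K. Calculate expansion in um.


dL = 3.7e-06 * 37 * 915 * 1000 = 125.264 um

125.264


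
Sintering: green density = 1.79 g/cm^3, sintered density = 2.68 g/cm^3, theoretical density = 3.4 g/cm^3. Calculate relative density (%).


Relative = 2.68 / 3.4 * 100 = 78.8%

78.8


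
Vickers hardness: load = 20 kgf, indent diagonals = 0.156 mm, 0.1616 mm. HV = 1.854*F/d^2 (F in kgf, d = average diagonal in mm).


d_avg = (0.156+0.1616)/2 = 0.1588 mm
HV = 1.854*20/0.1588^2 = 1470

1470


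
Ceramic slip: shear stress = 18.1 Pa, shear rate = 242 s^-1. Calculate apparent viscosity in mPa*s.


eta = tau/gamma * 1000 = 18.1/242 * 1000 = 74.8 mPa*s

74.8


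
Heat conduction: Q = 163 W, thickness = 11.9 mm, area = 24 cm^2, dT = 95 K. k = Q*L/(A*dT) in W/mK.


k = 163*11.9/1000/(24/10000*95) = 8.51 W/mK

8.51


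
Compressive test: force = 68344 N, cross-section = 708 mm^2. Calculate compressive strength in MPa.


CS = 68344 / 708 = 96.5 MPa

96.5


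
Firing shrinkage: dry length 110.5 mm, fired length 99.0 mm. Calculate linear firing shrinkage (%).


FS = (110.5 - 99.0) / 110.5 * 100 = 10.41%

10.41


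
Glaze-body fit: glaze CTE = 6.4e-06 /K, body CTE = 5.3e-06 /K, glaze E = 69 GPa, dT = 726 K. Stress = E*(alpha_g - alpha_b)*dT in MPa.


Stress = 69*1000*(6.4e-06 - 5.3e-06)*726 = 55.1 MPa

55.1


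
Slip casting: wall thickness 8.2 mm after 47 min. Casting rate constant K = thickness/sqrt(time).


K = 8.2 / sqrt(47) = 8.2 / 6.8557 = 1.196 mm/min^0.5

1.196


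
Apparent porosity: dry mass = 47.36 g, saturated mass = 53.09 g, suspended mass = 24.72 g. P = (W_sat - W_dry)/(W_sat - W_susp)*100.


P = (53.09 - 47.36) / (53.09 - 24.72) * 100 = 5.73 / 28.37 * 100 = 20.2%

20.2


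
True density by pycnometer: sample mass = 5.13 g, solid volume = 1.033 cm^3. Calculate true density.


TD = 5.13 / 1.033 = 4.966 g/cm^3

4.966


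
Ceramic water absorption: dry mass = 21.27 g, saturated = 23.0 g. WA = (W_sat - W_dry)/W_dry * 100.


WA = (23.0 - 21.27) / 21.27 * 100 = 8.13%

8.13


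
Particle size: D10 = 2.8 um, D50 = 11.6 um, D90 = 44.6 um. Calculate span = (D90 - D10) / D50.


Span = (44.6 - 2.8) / 11.6 = 41.8 / 11.6 = 3.603

3.603


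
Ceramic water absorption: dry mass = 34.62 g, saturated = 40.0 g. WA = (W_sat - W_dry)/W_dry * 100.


WA = (40.0 - 34.62) / 34.62 * 100 = 15.54%

15.54


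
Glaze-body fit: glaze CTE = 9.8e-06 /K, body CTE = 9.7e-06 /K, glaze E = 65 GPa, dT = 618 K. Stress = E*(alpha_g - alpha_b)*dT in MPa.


Stress = 65*1000*(9.8e-06 - 9.7e-06)*618 = 4.0 MPa

4.0


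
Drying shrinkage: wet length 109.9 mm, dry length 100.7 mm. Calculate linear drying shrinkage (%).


DS = (109.9 - 100.7) / 109.9 * 100 = 8.37%

8.37


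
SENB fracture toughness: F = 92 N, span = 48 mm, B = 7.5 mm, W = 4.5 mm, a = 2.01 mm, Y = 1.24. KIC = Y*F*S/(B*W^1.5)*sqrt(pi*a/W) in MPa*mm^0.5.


KIC = 1.24*92*48/(7.5*4.5^1.5)*sqrt(pi*2.01/4.5) = 90.6

90.6


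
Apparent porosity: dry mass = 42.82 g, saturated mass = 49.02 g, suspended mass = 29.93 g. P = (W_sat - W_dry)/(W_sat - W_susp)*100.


P = (49.02 - 42.82) / (49.02 - 29.93) * 100 = 6.2 / 19.09 * 100 = 32.5%

32.5


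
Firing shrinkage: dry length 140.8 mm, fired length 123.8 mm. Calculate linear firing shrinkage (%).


FS = (140.8 - 123.8) / 140.8 * 100 = 12.07%

12.07


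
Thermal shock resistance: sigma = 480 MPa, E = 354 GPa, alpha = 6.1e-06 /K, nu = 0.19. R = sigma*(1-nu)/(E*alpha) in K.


R = 480*(1-0.19)/(354*1000*6.1e-06) = 180 K

180


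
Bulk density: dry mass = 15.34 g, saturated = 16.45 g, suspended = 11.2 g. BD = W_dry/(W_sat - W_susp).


BD = 15.34 / (16.45 - 11.2) = 15.34 / 5.25 = 2.922 g/cm^3

2.922


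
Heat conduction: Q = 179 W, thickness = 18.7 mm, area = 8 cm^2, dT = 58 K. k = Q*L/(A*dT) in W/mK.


k = 179*18.7/1000/(8/10000*58) = 72.14 W/mK

72.14


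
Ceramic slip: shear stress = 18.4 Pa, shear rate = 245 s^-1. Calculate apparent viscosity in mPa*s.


eta = tau/gamma * 1000 = 18.4/245 * 1000 = 75.1 mPa*s

75.1


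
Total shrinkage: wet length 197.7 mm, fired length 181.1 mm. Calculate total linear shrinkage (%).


TS = (197.7 - 181.1) / 197.7 * 100 = 8.4%

8.4


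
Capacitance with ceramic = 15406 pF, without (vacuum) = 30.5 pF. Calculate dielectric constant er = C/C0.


er = 15406 / 30.5 = 505.11

505.11


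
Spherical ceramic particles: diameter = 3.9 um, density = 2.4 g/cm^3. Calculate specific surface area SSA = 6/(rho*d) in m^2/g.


SSA = 6 / (2.4 * 3.9) = 0.641 m^2/g

0.641


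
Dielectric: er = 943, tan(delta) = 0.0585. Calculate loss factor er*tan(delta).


Loss = 943 * 0.0585 = 55.166

55.166


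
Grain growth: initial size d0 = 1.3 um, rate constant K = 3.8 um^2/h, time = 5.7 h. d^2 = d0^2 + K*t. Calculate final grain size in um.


d^2 = 1.3^2 + 3.8*5.7 = 23.35
d = sqrt(23.35) = 4.83 um

4.83


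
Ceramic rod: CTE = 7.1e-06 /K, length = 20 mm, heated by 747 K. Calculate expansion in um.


dL = 7.1e-06 * 20 * 747 * 1000 = 106.074 um

106.074


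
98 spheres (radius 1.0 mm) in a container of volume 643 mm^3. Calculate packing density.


V_sphere = 4/3*pi*1.0^3 = 4.1888 mm^3
Total V = 98*4.1888 = 410.5024 mm^3
PD = 410.5024 / 643 = 0.638

0.638


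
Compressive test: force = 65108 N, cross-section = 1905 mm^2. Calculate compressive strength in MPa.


CS = 65108 / 1905 = 34.2 MPa

34.2


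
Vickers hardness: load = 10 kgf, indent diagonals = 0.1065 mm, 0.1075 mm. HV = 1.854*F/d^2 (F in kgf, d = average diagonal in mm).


d_avg = (0.1065+0.1075)/2 = 0.107 mm
HV = 1.854*10/0.107^2 = 1619

1619


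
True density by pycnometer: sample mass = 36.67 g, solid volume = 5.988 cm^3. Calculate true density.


TD = 36.67 / 5.988 = 6.124 g/cm^3

6.124


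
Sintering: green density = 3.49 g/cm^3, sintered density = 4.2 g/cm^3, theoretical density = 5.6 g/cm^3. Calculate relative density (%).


Relative = 4.2 / 5.6 * 100 = 75.0%

75.0


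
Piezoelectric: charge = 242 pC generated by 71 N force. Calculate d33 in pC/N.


d33 = 242 / 71 = 3.4 pC/N

3.4


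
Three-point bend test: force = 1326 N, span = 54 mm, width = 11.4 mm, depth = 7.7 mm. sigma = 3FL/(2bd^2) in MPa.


sigma = 3*1326*54/(2*11.4*7.7^2) = 158.9 MPa

158.9


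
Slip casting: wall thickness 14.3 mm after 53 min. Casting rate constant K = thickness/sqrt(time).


K = 14.3 / sqrt(53) = 14.3 / 7.2801 = 1.964 mm/min^0.5

1.964


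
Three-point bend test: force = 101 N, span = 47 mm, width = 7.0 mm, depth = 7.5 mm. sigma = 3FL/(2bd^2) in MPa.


sigma = 3*101*47/(2*7.0*7.5^2) = 18.1 MPa

18.1


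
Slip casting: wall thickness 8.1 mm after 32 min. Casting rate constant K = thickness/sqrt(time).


K = 8.1 / sqrt(32) = 8.1 / 5.6569 = 1.432 mm/min^0.5

1.432


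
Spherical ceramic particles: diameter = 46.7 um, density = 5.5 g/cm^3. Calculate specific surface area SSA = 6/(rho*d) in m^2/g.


SSA = 6 / (5.5 * 46.7) = 0.023 m^2/g

0.023


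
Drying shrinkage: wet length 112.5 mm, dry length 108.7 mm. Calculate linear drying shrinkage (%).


DS = (112.5 - 108.7) / 112.5 * 100 = 3.38%

3.38


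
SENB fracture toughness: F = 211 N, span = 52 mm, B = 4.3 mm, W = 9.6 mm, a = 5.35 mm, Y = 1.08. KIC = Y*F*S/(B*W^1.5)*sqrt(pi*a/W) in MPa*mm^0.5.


KIC = 1.08*211*52/(4.3*9.6^1.5)*sqrt(pi*5.35/9.6) = 122.59

122.59


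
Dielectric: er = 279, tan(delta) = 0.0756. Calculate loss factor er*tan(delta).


Loss = 279 * 0.0756 = 21.092

21.092


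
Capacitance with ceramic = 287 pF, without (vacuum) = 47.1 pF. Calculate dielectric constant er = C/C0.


er = 287 / 47.1 = 6.09

6.09


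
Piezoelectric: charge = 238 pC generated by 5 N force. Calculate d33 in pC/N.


d33 = 238 / 5 = 47.6 pC/N

47.6


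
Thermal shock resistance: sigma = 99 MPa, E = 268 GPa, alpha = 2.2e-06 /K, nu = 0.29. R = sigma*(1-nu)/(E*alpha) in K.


R = 99*(1-0.29)/(268*1000*2.2e-06) = 119 K

119


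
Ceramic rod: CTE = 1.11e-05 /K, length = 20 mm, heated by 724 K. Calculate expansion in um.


dL = 1.11e-05 * 20 * 724 * 1000 = 160.728 um

160.728


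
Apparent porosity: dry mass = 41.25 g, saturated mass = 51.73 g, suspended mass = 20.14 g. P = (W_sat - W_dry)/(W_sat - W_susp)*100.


P = (51.73 - 41.25) / (51.73 - 20.14) * 100 = 10.48 / 31.59 * 100 = 33.2%

33.2


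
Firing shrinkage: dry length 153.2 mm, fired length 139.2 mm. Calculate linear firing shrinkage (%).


FS = (153.2 - 139.2) / 153.2 * 100 = 9.14%

9.14


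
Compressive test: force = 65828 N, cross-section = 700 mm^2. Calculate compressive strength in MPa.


CS = 65828 / 700 = 94.0 MPa

94.0


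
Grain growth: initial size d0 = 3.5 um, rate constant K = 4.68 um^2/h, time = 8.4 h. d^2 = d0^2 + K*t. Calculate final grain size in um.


d^2 = 3.5^2 + 4.68*8.4 = 51.562
d = sqrt(51.562) = 7.18 um

7.18


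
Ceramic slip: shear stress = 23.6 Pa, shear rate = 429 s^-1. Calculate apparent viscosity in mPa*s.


eta = tau/gamma * 1000 = 23.6/429 * 1000 = 55.0 mPa*s

55.0


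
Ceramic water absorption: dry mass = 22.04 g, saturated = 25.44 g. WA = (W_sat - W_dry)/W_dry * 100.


WA = (25.44 - 22.04) / 22.04 * 100 = 15.43%

15.43


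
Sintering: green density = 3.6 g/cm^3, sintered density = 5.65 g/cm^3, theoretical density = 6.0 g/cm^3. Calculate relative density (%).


Relative = 5.65 / 6.0 * 100 = 94.2%

94.2


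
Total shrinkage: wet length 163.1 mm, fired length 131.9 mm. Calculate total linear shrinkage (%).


TS = (163.1 - 131.9) / 163.1 * 100 = 19.13%

19.13


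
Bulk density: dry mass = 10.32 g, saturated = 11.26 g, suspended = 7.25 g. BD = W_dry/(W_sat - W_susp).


BD = 10.32 / (11.26 - 7.25) = 10.32 / 4.01 = 2.574 g/cm^3

2.574


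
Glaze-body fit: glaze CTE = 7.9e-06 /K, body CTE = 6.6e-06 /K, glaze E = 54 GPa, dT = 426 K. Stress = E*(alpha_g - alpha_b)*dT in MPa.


Stress = 54*1000*(7.9e-06 - 6.6e-06)*426 = 29.9 MPa

29.9


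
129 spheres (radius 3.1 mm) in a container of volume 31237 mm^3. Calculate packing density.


V_sphere = 4/3*pi*3.1^3 = 124.7882 mm^3
Total V = 129*124.7882 = 16097.6778 mm^3
PD = 16097.6778 / 31237 = 0.515

0.515


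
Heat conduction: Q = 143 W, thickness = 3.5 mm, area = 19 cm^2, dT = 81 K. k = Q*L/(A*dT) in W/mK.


k = 143*3.5/1000/(19/10000*81) = 3.25 W/mK

3.25


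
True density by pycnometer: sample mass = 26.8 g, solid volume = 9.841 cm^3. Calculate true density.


TD = 26.8 / 9.841 = 2.723 g/cm^3

2.723


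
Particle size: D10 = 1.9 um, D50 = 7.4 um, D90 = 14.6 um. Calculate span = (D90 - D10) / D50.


Span = (14.6 - 1.9) / 7.4 = 12.7 / 7.4 = 1.716

1.716


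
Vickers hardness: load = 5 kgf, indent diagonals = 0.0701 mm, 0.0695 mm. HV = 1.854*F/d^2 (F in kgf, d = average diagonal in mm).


d_avg = (0.0701+0.0695)/2 = 0.0698 mm
HV = 1.854*5/0.0698^2 = 1903

1903


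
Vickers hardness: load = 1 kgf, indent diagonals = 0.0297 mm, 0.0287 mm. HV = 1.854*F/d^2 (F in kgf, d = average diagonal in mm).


d_avg = (0.0297+0.0287)/2 = 0.0292 mm
HV = 1.854*1/0.0292^2 = 2174

2174


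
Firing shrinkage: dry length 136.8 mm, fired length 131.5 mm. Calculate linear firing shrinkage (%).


FS = (136.8 - 131.5) / 136.8 * 100 = 3.87%

3.87


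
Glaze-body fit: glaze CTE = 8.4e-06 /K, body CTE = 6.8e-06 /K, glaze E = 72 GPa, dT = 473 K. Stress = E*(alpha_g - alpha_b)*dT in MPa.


Stress = 72*1000*(8.4e-06 - 6.8e-06)*473 = 54.5 MPa

54.5


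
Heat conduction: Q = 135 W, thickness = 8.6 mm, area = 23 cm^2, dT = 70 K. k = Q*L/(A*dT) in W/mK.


k = 135*8.6/1000/(23/10000*70) = 7.21 W/mK

7.21


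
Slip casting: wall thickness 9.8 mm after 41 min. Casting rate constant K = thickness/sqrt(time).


K = 9.8 / sqrt(41) = 9.8 / 6.4031 = 1.531 mm/min^0.5

1.531


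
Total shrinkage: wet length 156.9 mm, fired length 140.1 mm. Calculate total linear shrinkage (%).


TS = (156.9 - 140.1) / 156.9 * 100 = 10.71%

10.71


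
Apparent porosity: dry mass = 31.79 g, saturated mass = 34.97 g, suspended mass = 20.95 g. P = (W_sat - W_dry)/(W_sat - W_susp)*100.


P = (34.97 - 31.79) / (34.97 - 20.95) * 100 = 3.18 / 14.02 * 100 = 22.7%

22.7


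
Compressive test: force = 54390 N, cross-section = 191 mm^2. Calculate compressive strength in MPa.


CS = 54390 / 191 = 284.8 MPa

284.8


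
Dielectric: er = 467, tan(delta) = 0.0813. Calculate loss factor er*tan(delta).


Loss = 467 * 0.0813 = 37.967

37.967


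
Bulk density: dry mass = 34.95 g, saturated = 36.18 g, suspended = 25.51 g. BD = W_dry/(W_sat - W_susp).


BD = 34.95 / (36.18 - 25.51) = 34.95 / 10.67 = 3.276 g/cm^3

3.276


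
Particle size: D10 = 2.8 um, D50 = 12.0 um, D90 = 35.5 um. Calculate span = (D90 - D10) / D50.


Span = (35.5 - 2.8) / 12.0 = 32.7 / 12.0 = 2.725

2.725


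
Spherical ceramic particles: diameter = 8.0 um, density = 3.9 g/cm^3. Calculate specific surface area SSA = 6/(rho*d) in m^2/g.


SSA = 6 / (3.9 * 8.0) = 0.192 m^2/g

0.192


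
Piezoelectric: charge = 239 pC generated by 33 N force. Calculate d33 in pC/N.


d33 = 239 / 33 = 7.2 pC/N

7.2


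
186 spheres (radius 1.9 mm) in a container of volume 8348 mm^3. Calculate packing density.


V_sphere = 4/3*pi*1.9^3 = 28.7309 mm^3
Total V = 186*28.7309 = 5343.9474 mm^3
PD = 5343.9474 / 8348 = 0.64

0.64


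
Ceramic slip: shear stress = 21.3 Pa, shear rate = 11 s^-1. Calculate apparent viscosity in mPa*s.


eta = tau/gamma * 1000 = 21.3/11 * 1000 = 1936.4 mPa*s

1936.4


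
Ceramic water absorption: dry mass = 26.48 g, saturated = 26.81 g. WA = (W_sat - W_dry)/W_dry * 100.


WA = (26.81 - 26.48) / 26.48 * 100 = 1.25%

1.25


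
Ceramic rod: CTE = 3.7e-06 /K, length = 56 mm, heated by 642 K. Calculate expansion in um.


dL = 3.7e-06 * 56 * 642 * 1000 = 133.022 um

133.022


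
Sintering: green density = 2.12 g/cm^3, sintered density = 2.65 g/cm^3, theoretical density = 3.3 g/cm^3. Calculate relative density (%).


Relative = 2.65 / 3.3 * 100 = 80.3%

80.3


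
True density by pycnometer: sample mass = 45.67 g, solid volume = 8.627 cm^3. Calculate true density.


TD = 45.67 / 8.627 = 5.294 g/cm^3

5.294


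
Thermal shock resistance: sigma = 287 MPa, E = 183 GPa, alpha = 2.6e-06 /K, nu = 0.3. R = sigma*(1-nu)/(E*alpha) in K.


R = 287*(1-0.3)/(183*1000*2.6e-06) = 422 K

422


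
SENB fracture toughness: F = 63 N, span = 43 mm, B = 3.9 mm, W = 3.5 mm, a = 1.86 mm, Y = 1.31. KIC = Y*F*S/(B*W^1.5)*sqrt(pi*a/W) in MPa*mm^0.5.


KIC = 1.31*63*43/(3.9*3.5^1.5)*sqrt(pi*1.86/3.5) = 179.56

179.56


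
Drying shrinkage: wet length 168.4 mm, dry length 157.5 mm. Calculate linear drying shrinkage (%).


DS = (168.4 - 157.5) / 168.4 * 100 = 6.47%

6.47


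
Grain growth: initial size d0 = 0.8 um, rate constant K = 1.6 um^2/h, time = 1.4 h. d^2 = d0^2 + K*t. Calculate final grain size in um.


d^2 = 0.8^2 + 1.6*1.4 = 2.88
d = sqrt(2.88) = 1.7 um

1.7


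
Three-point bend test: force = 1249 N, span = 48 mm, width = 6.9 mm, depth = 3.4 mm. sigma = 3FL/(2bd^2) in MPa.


sigma = 3*1249*48/(2*6.9*3.4^2) = 1127.4 MPa

1127.4


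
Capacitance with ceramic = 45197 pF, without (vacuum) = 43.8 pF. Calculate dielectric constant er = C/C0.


er = 45197 / 43.8 = 1031.89

1031.89


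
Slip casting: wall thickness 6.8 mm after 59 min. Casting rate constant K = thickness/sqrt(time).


K = 6.8 / sqrt(59) = 6.8 / 7.6811 = 0.885 mm/min^0.5

0.885


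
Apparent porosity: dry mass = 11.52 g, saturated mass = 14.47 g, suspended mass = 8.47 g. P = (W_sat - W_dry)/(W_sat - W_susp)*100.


P = (14.47 - 11.52) / (14.47 - 8.47) * 100 = 2.95 / 6.0 * 100 = 49.2%

49.2


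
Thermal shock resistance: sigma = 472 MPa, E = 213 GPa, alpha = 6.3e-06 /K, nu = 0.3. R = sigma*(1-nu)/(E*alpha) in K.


R = 472*(1-0.3)/(213*1000*6.3e-06) = 246 K

246


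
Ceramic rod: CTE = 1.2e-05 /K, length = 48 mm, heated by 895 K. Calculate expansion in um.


dL = 1.2e-05 * 48 * 895 * 1000 = 515.52 um

515.52


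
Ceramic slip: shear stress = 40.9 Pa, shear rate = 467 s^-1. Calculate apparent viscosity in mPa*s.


eta = tau/gamma * 1000 = 40.9/467 * 1000 = 87.6 mPa*s

87.6


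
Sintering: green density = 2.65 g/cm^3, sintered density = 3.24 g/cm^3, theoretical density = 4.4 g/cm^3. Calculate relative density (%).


Relative = 3.24 / 4.4 * 100 = 73.6%

73.6


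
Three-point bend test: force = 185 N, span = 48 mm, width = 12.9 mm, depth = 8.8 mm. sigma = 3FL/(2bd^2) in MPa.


sigma = 3*185*48/(2*12.9*8.8^2) = 13.3 MPa

13.3


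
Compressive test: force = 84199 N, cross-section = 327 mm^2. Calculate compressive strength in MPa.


CS = 84199 / 327 = 257.5 MPa

257.5


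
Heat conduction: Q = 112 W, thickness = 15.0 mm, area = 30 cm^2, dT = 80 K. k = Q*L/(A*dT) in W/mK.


k = 112*15.0/1000/(30/10000*80) = 7.0 W/mK

7.0


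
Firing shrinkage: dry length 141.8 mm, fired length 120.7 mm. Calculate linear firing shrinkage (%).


FS = (141.8 - 120.7) / 141.8 * 100 = 14.88%

14.88


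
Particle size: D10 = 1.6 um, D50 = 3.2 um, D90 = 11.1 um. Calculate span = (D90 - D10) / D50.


Span = (11.1 - 1.6) / 3.2 = 9.5 / 3.2 = 2.969

2.969


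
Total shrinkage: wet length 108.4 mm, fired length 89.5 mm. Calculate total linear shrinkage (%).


TS = (108.4 - 89.5) / 108.4 * 100 = 17.44%

17.44


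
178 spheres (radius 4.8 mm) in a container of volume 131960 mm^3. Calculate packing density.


V_sphere = 4/3*pi*4.8^3 = 463.2467 mm^3
Total V = 178*463.2467 = 82457.9126 mm^3
PD = 82457.9126 / 131960 = 0.625

0.625


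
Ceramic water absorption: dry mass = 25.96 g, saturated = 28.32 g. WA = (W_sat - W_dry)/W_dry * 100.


WA = (28.32 - 25.96) / 25.96 * 100 = 9.09%

9.09


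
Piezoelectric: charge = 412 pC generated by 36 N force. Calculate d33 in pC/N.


d33 = 412 / 36 = 11.4 pC/N

11.4


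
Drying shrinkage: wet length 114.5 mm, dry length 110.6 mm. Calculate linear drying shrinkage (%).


DS = (114.5 - 110.6) / 114.5 * 100 = 3.41%

3.41


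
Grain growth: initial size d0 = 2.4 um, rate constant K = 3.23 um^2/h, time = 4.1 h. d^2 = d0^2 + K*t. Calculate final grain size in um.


d^2 = 2.4^2 + 3.23*4.1 = 19.003
d = sqrt(19.003) = 4.36 um

4.36


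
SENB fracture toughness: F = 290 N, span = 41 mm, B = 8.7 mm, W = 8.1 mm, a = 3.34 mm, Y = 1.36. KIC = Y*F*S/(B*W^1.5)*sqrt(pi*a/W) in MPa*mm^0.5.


KIC = 1.36*290*41/(8.7*8.1^1.5)*sqrt(pi*3.34/8.1) = 91.77

91.77


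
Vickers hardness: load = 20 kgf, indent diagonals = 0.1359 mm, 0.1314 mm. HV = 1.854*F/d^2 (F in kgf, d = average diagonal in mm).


d_avg = (0.1359+0.1314)/2 = 0.13365 mm
HV = 1.854*20/0.13365^2 = 2076

2076


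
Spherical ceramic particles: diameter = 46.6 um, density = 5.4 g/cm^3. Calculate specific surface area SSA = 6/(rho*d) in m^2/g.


SSA = 6 / (5.4 * 46.6) = 0.024 m^2/g

0.024


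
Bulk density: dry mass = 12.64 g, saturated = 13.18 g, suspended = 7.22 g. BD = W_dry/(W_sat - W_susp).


BD = 12.64 / (13.18 - 7.22) = 12.64 / 5.96 = 2.121 g/cm^3

2.121


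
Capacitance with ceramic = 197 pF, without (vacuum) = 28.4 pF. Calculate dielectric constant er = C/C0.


er = 197 / 28.4 = 6.94

6.94


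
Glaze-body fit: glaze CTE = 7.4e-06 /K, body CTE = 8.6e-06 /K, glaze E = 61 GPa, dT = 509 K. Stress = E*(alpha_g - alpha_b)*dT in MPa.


Stress = 61*1000*(7.4e-06 - 8.6e-06)*509 = -37.3 MPa

-37.3


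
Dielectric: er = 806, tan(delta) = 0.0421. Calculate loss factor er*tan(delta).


Loss = 806 * 0.0421 = 33.933

33.933


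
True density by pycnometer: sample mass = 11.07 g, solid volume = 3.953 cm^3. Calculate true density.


TD = 11.07 / 3.953 = 2.8 g/cm^3

2.8


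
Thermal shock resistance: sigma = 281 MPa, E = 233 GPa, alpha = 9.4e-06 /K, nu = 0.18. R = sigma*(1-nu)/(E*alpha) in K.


R = 281*(1-0.18)/(233*1000*9.4e-06) = 105 K

105


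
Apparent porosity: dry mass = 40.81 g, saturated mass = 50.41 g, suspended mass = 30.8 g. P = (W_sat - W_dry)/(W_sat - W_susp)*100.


P = (50.41 - 40.81) / (50.41 - 30.8) * 100 = 9.6 / 19.61 * 100 = 49.0%

49.0


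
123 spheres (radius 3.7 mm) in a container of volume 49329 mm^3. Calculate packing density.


V_sphere = 4/3*pi*3.7^3 = 212.1748 mm^3
Total V = 123*212.1748 = 26097.5004 mm^3
PD = 26097.5004 / 49329 = 0.529

0.529


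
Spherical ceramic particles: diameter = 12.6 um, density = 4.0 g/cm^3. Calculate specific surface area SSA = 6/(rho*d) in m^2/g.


SSA = 6 / (4.0 * 12.6) = 0.119 m^2/g

0.119


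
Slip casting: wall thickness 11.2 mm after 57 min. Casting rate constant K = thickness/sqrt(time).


K = 11.2 / sqrt(57) = 11.2 / 7.5498 = 1.483 mm/min^0.5

1.483


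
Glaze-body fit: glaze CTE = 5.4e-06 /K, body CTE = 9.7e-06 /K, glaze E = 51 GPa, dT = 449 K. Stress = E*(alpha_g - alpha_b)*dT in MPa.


Stress = 51*1000*(5.4e-06 - 9.7e-06)*449 = -98.5 MPa

-98.5


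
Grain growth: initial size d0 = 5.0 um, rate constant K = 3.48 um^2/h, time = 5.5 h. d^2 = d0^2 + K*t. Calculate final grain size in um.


d^2 = 5.0^2 + 3.48*5.5 = 44.14
d = sqrt(44.14) = 6.64 um

6.64


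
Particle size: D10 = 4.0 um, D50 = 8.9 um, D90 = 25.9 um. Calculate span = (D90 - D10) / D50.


Span = (25.9 - 4.0) / 8.9 = 21.9 / 8.9 = 2.461

2.461


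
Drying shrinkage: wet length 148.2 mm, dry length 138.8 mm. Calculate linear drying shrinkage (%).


DS = (148.2 - 138.8) / 148.2 * 100 = 6.34%

6.34


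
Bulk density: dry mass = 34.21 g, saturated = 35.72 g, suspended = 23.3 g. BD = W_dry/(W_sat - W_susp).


BD = 34.21 / (35.72 - 23.3) = 34.21 / 12.42 = 2.754 g/cm^3

2.754


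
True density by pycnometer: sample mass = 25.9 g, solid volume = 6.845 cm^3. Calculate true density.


TD = 25.9 / 6.845 = 3.784 g/cm^3

3.784


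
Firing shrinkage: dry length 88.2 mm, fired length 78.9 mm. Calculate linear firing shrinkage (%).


FS = (88.2 - 78.9) / 88.2 * 100 = 10.54%

10.54


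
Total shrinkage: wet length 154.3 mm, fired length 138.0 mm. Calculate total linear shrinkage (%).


TS = (154.3 - 138.0) / 154.3 * 100 = 10.56%

10.56


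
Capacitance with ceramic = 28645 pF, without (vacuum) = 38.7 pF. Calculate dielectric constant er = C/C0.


er = 28645 / 38.7 = 740.18

740.18


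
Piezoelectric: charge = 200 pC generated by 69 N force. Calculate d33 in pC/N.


d33 = 200 / 69 = 2.9 pC/N

2.9


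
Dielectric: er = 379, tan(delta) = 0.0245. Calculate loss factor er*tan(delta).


Loss = 379 * 0.0245 = 9.286

9.286


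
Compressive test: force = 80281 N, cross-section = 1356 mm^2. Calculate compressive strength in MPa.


CS = 80281 / 1356 = 59.2 MPa

59.2


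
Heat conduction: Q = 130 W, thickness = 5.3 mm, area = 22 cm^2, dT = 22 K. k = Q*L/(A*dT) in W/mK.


k = 130*5.3/1000/(22/10000*22) = 14.24 W/mK

14.24


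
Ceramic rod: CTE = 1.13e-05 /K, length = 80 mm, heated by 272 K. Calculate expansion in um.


dL = 1.13e-05 * 80 * 272 * 1000 = 245.888 um

245.888


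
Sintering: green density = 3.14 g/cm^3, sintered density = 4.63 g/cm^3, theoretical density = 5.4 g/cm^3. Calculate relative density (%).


Relative = 4.63 / 5.4 * 100 = 85.7%

85.7


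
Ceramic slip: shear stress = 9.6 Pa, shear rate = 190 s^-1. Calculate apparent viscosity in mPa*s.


eta = tau/gamma * 1000 = 9.6/190 * 1000 = 50.5 mPa*s

50.5


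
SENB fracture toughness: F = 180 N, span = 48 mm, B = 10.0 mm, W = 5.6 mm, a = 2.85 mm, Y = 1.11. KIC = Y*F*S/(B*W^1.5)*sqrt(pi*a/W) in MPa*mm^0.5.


KIC = 1.11*180*48/(10.0*5.6^1.5)*sqrt(pi*2.85/5.6) = 91.51

91.51


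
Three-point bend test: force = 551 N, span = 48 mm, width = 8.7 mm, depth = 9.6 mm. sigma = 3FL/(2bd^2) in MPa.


sigma = 3*551*48/(2*8.7*9.6^2) = 49.5 MPa

49.5


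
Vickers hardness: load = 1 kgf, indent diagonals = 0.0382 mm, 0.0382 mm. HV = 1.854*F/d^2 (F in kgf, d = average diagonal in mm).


d_avg = (0.0382+0.0382)/2 = 0.0382 mm
HV = 1.854*1/0.0382^2 = 1271

1271


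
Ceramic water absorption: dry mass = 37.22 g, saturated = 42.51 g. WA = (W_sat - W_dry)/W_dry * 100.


WA = (42.51 - 37.22) / 37.22 * 100 = 14.21%

14.21


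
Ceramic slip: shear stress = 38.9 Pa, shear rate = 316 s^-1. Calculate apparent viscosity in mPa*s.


eta = tau/gamma * 1000 = 38.9/316 * 1000 = 123.1 mPa*s

123.1


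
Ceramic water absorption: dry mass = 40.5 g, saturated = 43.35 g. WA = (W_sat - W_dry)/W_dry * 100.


WA = (43.35 - 40.5) / 40.5 * 100 = 7.04%

7.04


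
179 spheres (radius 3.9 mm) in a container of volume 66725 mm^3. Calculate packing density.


V_sphere = 4/3*pi*3.9^3 = 248.4748 mm^3
Total V = 179*248.4748 = 44476.9892 mm^3
PD = 44476.9892 / 66725 = 0.667

0.667


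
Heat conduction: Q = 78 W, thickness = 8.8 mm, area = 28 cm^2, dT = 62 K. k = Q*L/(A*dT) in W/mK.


k = 78*8.8/1000/(28/10000*62) = 3.95 W/mK

3.95


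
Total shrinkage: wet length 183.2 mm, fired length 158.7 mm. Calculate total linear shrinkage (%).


TS = (183.2 - 158.7) / 183.2 * 100 = 13.37%

13.37


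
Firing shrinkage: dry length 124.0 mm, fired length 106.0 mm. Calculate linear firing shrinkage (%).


FS = (124.0 - 106.0) / 124.0 * 100 = 14.52%

14.52


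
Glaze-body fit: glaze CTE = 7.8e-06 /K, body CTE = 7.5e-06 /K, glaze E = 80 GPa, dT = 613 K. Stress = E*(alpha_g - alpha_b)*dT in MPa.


Stress = 80*1000*(7.8e-06 - 7.5e-06)*613 = 14.7 MPa

14.7


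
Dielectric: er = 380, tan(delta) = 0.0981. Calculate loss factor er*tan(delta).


Loss = 380 * 0.0981 = 37.278

37.278


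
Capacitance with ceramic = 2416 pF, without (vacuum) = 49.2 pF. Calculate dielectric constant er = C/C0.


er = 2416 / 49.2 = 49.11

49.11


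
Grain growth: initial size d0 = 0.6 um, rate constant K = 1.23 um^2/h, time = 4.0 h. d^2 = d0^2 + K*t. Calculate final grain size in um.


d^2 = 0.6^2 + 1.23*4.0 = 5.28
d = sqrt(5.28) = 2.3 um

2.3


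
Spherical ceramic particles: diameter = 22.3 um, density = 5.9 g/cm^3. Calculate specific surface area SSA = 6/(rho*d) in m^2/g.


SSA = 6 / (5.9 * 22.3) = 0.046 m^2/g

0.046


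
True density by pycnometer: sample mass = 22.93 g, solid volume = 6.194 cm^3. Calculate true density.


TD = 22.93 / 6.194 = 3.702 g/cm^3

3.702


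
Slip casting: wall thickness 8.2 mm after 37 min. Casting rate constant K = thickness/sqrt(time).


K = 8.2 / sqrt(37) = 8.2 / 6.0828 = 1.348 mm/min^0.5

1.348


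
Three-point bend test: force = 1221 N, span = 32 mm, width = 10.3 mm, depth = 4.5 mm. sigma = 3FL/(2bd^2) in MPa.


sigma = 3*1221*32/(2*10.3*4.5^2) = 281.0 MPa

281.0


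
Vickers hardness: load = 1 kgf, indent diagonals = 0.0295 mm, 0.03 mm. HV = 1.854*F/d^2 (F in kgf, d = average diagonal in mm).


d_avg = (0.0295+0.03)/2 = 0.02975 mm
HV = 1.854*1/0.02975^2 = 2095

2095


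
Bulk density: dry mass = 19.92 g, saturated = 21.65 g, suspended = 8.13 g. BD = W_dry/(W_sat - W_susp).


BD = 19.92 / (21.65 - 8.13) = 19.92 / 13.52 = 1.473 g/cm^3

1.473


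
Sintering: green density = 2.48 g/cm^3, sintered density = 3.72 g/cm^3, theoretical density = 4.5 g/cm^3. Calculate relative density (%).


Relative = 3.72 / 4.5 * 100 = 82.7%

82.7


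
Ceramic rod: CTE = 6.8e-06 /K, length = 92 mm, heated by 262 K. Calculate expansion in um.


dL = 6.8e-06 * 92 * 262 * 1000 = 163.907 um

163.907


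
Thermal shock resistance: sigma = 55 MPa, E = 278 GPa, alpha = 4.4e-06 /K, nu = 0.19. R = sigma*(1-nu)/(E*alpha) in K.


R = 55*(1-0.19)/(278*1000*4.4e-06) = 36 K

36


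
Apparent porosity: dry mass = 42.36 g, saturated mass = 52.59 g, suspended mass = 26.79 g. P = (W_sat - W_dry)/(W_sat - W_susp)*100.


P = (52.59 - 42.36) / (52.59 - 26.79) * 100 = 10.23 / 25.8 * 100 = 39.7%

39.7


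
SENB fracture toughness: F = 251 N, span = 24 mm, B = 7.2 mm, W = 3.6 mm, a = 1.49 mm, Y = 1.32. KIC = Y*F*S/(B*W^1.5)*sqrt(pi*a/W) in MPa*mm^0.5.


KIC = 1.32*251*24/(7.2*3.6^1.5)*sqrt(pi*1.49/3.6) = 184.37

184.37


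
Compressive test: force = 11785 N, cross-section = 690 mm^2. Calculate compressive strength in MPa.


CS = 11785 / 690 = 17.1 MPa

17.1


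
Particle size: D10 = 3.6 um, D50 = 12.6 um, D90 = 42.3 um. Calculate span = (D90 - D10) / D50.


Span = (42.3 - 3.6) / 12.6 = 38.7 / 12.6 = 3.071

3.071


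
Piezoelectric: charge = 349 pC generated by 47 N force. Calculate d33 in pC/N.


d33 = 349 / 47 = 7.4 pC/N

7.4
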